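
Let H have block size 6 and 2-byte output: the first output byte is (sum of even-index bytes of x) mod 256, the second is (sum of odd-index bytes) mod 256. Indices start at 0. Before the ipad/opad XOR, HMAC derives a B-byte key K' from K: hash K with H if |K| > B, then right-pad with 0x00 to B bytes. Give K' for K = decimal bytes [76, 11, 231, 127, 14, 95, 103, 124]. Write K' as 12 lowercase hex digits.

|K| = 8 > B = 6, so first hash the key.
H(K): even-index sum = 424 mod 256 = 168; odd-index sum = 357 mod 256 = 101 → a8 65.
Zero-pad H(K) = a8 65 to 6 bytes: K' = a8 65 00 00 00 00.

a86500000000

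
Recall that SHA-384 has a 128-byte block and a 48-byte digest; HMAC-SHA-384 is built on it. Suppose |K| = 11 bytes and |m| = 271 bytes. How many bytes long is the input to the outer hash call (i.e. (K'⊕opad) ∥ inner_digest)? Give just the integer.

Key is 11 ≤ 128 bytes, zero-padded: |K'| = 128.
Outer input = (K'⊕opad) ∥ H(inner) → 128 + 48 = 176 bytes.

176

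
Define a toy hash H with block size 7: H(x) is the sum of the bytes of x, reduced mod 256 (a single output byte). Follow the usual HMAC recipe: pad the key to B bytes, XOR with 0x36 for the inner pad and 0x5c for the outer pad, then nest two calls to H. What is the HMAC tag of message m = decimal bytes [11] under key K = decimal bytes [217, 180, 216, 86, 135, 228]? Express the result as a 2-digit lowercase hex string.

Key decimal bytes [217, 180, 216, 86, 135, 228] = d9 b4 d8 56 87 e4 is 6 bytes ≤ B = 7; zero-pad to 7 bytes: K' = d9 b4 d8 56 87 e4 00.
K' ⊕ ipad = ef 82 ee 60 b1 d2 36.  K' ⊕ opad = 85 e8 84 0a db b8 5c.
Inner input = (K'⊕ipad) ∥ m = ef 82 ee 60 b1 d2 36 ∥ 0b.
Inner hash: sum = 239+130+238+96+177+210+54+11 = 1155; mod 256 = 131 → 83.
Outer input = (K'⊕opad) ∥ inner = 85 e8 84 0a db b8 5c ∥ 83.
Outer hash (tag): sum = 133+232+132+10+219+184+92+131 = 1133; mod 256 = 109 → 6d.

6d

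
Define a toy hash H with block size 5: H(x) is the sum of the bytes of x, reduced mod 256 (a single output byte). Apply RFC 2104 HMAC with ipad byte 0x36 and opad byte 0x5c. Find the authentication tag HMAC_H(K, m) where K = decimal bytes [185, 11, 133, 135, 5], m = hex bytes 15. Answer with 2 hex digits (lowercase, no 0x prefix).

c1

Key decimal bytes [185, 11, 133, 135, 5] = b9 0b 85 87 05 is exactly B = 5 bytes: K' = b9 0b 85 87 05.
K' ⊕ ipad = 8f 3d b3 b1 33.  K' ⊕ opad = e5 57 d9 db 59.
Inner input = (K'⊕ipad) ∥ m = 8f 3d b3 b1 33 ∥ 15.
Inner hash: sum = 143+61+179+177+51+21 = 632; mod 256 = 120 → 78.
Outer input = (K'⊕opad) ∥ inner = e5 57 d9 db 59 ∥ 78.
Outer hash (tag): sum = 229+87+217+219+89+120 = 961; mod 256 = 193 → c1.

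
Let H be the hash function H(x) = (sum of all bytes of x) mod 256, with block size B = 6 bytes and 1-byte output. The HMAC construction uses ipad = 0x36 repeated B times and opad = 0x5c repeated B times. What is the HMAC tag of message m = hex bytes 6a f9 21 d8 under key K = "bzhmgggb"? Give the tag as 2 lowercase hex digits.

c8

Key "bzhmgggb" = 62 7a 68 6d 67 67 67 62 is 8 bytes > B = 6, so hash it first: H(key) = 48, then zero-pad to 6 bytes: K' = 48 00 00 00 00 00.
K' ⊕ ipad = 7e 36 36 36 36 36.  K' ⊕ opad = 14 5c 5c 5c 5c 5c.
Inner input = (K'⊕ipad) ∥ m = 7e 36 36 36 36 36 ∥ 6a f9 21 d8.
Inner hash: sum = 126+54+54+54+54+54+106+249+33+216 = 1000; mod 256 = 232 → e8.
Outer input = (K'⊕opad) ∥ inner = 14 5c 5c 5c 5c 5c ∥ e8.
Outer hash (tag): sum = 20+92+92+92+92+92+232 = 712; mod 256 = 200 → c8.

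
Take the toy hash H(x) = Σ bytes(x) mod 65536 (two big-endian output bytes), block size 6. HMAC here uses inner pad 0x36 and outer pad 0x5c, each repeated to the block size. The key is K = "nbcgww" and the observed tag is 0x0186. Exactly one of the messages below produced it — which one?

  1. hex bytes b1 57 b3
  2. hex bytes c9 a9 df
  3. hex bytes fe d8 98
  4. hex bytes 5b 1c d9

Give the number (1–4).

Key "nbcgww" = 6e 62 63 67 77 77 is exactly B = 6 bytes: K' = 6e 62 63 67 77 77.
K' ⊕ ipad = 58 54 55 51 41 41; K' ⊕ opad = 32 3e 3f 3b 2b 2b.
m1: inner = H(58 54 55 51 41 41 b1 57 b3) = 03 8f; tag = H(32 3e 3f 3b 2b 2b 03 8f) = 01d2
m2: inner = H(58 54 55 51 41 41 c9 a9 df) = 04 25; tag = H(32 3e 3f 3b 2b 2b 04 25) = 0169
m3: inner = H(58 54 55 51 41 41 fe d8 98) = 04 42; tag = H(32 3e 3f 3b 2b 2b 04 42) = 0186 ← matches
m4: inner = H(58 54 55 51 41 41 5b 1c d9) = 03 24; tag = H(32 3e 3f 3b 2b 2b 03 24) = 0167

3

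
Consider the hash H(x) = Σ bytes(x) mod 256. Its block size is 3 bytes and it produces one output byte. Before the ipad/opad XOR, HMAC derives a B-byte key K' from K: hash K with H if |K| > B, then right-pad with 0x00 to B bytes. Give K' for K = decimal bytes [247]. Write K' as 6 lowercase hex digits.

f70000

Key decimal bytes [247] = f7 is 1 byte ≤ B = 3; zero-pad to 3 bytes: K' = f7 00 00.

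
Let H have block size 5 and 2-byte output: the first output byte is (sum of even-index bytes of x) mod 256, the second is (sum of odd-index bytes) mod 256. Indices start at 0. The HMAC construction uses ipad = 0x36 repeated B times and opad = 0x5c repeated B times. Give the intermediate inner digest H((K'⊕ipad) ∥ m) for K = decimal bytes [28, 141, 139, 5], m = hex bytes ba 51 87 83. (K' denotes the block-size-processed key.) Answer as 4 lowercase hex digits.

Key decimal bytes [28, 141, 139, 5] = 1c 8d 8b 05 is 4 bytes ≤ B = 5; zero-pad to 5 bytes: K' = 1c 8d 8b 05 00.
K' ⊕ ipad = 2a bb bd 33 36.
Inner input = 2a bb bd 33 36 ∥ ba 51 87 83.
Inner hash: even-index sum = 497 mod 256 = 241; odd-index sum = 559 mod 256 = 47 → f1 2f.

f12f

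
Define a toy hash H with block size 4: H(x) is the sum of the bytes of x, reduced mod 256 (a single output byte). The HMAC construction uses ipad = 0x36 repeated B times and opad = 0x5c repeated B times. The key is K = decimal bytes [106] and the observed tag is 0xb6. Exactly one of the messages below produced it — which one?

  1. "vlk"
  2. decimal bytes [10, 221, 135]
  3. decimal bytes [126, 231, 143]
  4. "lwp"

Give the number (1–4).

2

Key decimal bytes [106] = 6a is 1 byte ≤ B = 4; zero-pad to 4 bytes: K' = 6a 00 00 00.
K' ⊕ ipad = 5c 36 36 36; K' ⊕ opad = 36 5c 5c 5c.
m1: inner = H(5c 36 36 36 76 6c 6b) = 4b; tag = H(36 5c 5c 5c 4b) = 95
m2: inner = H(5c 36 36 36 0a dd 87) = 6c; tag = H(36 5c 5c 5c 6c) = b6 ← matches
m3: inner = H(5c 36 36 36 7e e7 8f) = f2; tag = H(36 5c 5c 5c f2) = 3c
m4: inner = H(5c 36 36 36 6c 77 70) = 51; tag = H(36 5c 5c 5c 51) = 9b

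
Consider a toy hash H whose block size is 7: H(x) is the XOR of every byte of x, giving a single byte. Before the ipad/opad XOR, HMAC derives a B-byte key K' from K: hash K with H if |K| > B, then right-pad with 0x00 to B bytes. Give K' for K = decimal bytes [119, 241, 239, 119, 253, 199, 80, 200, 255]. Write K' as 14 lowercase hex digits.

|K| = 9 > B = 7, so first hash the key.
H(K): XOR 77⊕f1⊕ef⊕77⊕fd⊕c7⊕50⊕c8⊕ff = 43.
Zero-pad H(K) = 43 to 7 bytes: K' = 43 00 00 00 00 00 00.

43000000000000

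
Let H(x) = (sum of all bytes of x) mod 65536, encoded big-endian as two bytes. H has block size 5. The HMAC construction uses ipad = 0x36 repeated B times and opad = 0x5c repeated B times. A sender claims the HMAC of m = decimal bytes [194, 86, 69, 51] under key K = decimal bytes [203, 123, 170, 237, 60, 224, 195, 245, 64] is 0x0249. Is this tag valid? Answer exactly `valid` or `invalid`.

valid

Key decimal bytes [203, 123, 170, 237, 60, 224, 195, 245, 64] = cb 7b aa ed 3c e0 c3 f5 40 is 9 bytes > B = 5, so hash it first: H(key) = 05 f1, then zero-pad to 5 bytes: K' = 05 f1 00 00 00.
K' ⊕ ipad = 33 c7 36 36 36; K' ⊕ opad = 59 ad 5c 5c 5c.
Inner hash: sum = 51+199+54+54+54+194+86+69+51 = 812 → 03 2c.
Outer hash (recomputed tag): sum = 89+173+92+92+92+3+44 = 585 → 02 49.
Recomputed tag = 0249; claimed = 0249 → match.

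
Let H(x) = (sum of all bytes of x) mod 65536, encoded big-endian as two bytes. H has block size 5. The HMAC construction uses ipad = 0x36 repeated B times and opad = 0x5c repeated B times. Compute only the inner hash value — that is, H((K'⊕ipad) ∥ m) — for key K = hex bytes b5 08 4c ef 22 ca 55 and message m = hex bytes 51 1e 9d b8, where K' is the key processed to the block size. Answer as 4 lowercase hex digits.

02aa

Key hex bytes b5 08 4c ef 22 ca 55 is 7 bytes > B = 5, so hash it first: H(key) = 03 39, then zero-pad to 5 bytes: K' = 03 39 00 00 00.
K' ⊕ ipad = 35 0f 36 36 36.
Inner input = 35 0f 36 36 36 ∥ 51 1e 9d b8.
Inner hash: sum = 53+15+54+54+54+81+30+157+184 = 682 → 02 aa.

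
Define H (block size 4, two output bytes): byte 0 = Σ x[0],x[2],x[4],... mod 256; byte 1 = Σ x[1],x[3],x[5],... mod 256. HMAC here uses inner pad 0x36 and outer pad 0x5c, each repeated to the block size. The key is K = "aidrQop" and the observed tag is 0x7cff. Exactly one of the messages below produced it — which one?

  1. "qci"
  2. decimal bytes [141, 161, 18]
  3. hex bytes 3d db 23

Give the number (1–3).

Key "aidrQop" = 61 69 64 72 51 6f 70 is 7 bytes > B = 4, so hash it first: H(key) = 86 4a, then zero-pad to 4 bytes: K' = 86 4a 00 00.
K' ⊕ ipad = b0 7c 36 36; K' ⊕ opad = da 16 5c 5c.
m1: inner = H(b0 7c 36 36 71 63 69) = c0 15; tag = H(da 16 5c 5c c0 15) = f687
m2: inner = H(b0 7c 36 36 8d a1 12) = 85 53; tag = H(da 16 5c 5c 85 53) = bbc5
m3: inner = H(b0 7c 36 36 3d db 23) = 46 8d; tag = H(da 16 5c 5c 46 8d) = 7cff ← matches

3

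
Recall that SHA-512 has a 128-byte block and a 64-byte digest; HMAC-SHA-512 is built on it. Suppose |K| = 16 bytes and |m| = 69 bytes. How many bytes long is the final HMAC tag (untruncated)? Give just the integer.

The tag is one SHA-512 digest: 64 bytes.

64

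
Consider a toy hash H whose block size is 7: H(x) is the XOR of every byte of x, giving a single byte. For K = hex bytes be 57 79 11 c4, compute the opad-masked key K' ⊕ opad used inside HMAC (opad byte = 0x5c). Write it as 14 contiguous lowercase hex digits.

Key hex bytes be 57 79 11 c4 is 5 bytes ≤ B = 7; zero-pad to 7 bytes: K' = be 57 79 11 c4 00 00.
XOR each byte with 0x5c: be⊕5c=e2, 57⊕5c=0b, 79⊕5c=25, 11⊕5c=4d, c4⊕5c=98, 00⊕5c=5c, 00⊕5c=5c.

e20b254d985c5c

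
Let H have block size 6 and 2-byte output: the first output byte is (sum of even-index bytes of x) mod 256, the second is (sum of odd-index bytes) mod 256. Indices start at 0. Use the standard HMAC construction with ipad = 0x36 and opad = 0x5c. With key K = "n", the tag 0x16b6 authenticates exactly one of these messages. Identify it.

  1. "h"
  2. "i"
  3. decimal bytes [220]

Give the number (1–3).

1

Key "n" = 6e is 1 byte ≤ B = 6; zero-pad to 6 bytes: K' = 6e 00 00 00 00 00.
K' ⊕ ipad = 58 36 36 36 36 36; K' ⊕ opad = 32 5c 5c 5c 5c 5c.
m1: inner = H(58 36 36 36 36 36 68) = 2c a2; tag = H(32 5c 5c 5c 5c 5c 2c a2) = 16b6 ← matches
m2: inner = H(58 36 36 36 36 36 69) = 2d a2; tag = H(32 5c 5c 5c 5c 5c 2d a2) = 17b6
m3: inner = H(58 36 36 36 36 36 dc) = a0 a2; tag = H(32 5c 5c 5c 5c 5c a0 a2) = 8ab6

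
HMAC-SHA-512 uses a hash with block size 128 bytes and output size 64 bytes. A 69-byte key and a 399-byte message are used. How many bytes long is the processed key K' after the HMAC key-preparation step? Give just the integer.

Key is 69 ≤ 128 bytes, zero-padded: |K'| = 128.

128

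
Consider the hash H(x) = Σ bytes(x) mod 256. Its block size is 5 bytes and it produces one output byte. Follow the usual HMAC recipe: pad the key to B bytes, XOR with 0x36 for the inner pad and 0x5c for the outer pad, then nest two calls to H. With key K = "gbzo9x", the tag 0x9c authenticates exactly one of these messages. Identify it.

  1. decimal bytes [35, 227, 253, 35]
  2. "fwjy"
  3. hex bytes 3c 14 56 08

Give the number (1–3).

2

Key "gbzo9x" = 67 62 7a 6f 39 78 is 6 bytes > B = 5, so hash it first: H(key) = 63, then zero-pad to 5 bytes: K' = 63 00 00 00 00.
K' ⊕ ipad = 55 36 36 36 36; K' ⊕ opad = 3f 5c 5c 5c 5c.
m1: inner = H(55 36 36 36 36 23 e3 fd 23) = 53; tag = H(3f 5c 5c 5c 5c 53) = 02
m2: inner = H(55 36 36 36 36 66 77 6a 79) = ed; tag = H(3f 5c 5c 5c 5c ed) = 9c ← matches
m3: inner = H(55 36 36 36 36 3c 14 56 08) = db; tag = H(3f 5c 5c 5c 5c db) = 8a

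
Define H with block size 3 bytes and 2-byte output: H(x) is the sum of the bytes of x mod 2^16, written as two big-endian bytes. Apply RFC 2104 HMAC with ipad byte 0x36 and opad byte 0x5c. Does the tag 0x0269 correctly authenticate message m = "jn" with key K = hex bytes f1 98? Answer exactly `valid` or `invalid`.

Key hex bytes f1 98 is 2 bytes ≤ B = 3; zero-pad to 3 bytes: K' = f1 98 00.
K' ⊕ ipad = c7 ae 36; K' ⊕ opad = ad c4 5c.
Inner hash: sum = 199+174+54+106+110 = 643 → 02 83.
Outer hash (recomputed tag): sum = 173+196+92+2+131 = 594 → 02 52.
Recomputed tag = 0252; claimed = 0269 → mismatch.

invalid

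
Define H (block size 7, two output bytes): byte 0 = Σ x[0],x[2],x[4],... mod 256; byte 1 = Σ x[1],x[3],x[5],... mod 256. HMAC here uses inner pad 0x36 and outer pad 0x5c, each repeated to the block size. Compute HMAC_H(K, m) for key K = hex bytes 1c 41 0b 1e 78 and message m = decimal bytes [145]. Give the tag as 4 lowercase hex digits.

Key hex bytes 1c 41 0b 1e 78 is 5 bytes ≤ B = 7; zero-pad to 7 bytes: K' = 1c 41 0b 1e 78 00 00.
K' ⊕ ipad = 2a 77 3d 28 4e 36 36.  K' ⊕ opad = 40 1d 57 42 24 5c 5c.
Inner input = (K'⊕ipad) ∥ m = 2a 77 3d 28 4e 36 36 ∥ 91.
Inner hash: even-index sum = 235 mod 256 = 235; odd-index sum = 358 mod 256 = 102 → eb 66.
Outer input = (K'⊕opad) ∥ inner = 40 1d 57 42 24 5c 5c ∥ eb 66.
Outer hash (tag): even-index sum = 381 mod 256 = 125; odd-index sum = 422 mod 256 = 166 → 7d a6.

7da6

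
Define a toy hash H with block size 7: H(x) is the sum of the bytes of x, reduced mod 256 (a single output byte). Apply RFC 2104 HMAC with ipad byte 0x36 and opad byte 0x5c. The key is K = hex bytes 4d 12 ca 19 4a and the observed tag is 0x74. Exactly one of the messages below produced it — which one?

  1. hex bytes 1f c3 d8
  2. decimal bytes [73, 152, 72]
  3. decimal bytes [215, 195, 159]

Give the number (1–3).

Key hex bytes 4d 12 ca 19 4a is 5 bytes ≤ B = 7; zero-pad to 7 bytes: K' = 4d 12 ca 19 4a 00 00.
K' ⊕ ipad = 7b 24 fc 2f 7c 36 36; K' ⊕ opad = 11 4e 96 45 16 5c 5c.
m1: inner = H(7b 24 fc 2f 7c 36 36 1f c3 d8) = 6c; tag = H(11 4e 96 45 16 5c 5c 6c) = 74 ← matches
m2: inner = H(7b 24 fc 2f 7c 36 36 49 98 48) = db; tag = H(11 4e 96 45 16 5c 5c db) = e3
m3: inner = H(7b 24 fc 2f 7c 36 36 d7 c3 9f) = eb; tag = H(11 4e 96 45 16 5c 5c eb) = f3

1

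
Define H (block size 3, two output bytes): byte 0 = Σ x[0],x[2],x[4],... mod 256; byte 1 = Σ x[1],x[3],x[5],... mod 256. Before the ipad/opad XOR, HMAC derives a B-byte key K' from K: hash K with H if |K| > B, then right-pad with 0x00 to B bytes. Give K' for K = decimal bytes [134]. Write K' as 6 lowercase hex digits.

Key decimal bytes [134] = 86 is 1 byte ≤ B = 3; zero-pad to 3 bytes: K' = 86 00 00.

860000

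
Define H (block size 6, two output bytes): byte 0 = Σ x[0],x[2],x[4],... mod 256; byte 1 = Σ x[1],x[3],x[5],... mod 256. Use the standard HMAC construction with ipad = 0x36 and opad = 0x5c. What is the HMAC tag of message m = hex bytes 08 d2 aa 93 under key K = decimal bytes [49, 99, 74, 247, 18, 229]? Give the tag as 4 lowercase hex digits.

Key decimal bytes [49, 99, 74, 247, 18, 229] = 31 63 4a f7 12 e5 is exactly B = 6 bytes: K' = 31 63 4a f7 12 e5.
K' ⊕ ipad = 07 55 7c c1 24 d3.  K' ⊕ opad = 6d 3f 16 ab 4e b9.
Inner input = (K'⊕ipad) ∥ m = 07 55 7c c1 24 d3 ∥ 08 d2 aa 93.
Inner hash: even-index sum = 345 mod 256 = 89; odd-index sum = 846 mod 256 = 78 → 59 4e.
Outer input = (K'⊕opad) ∥ inner = 6d 3f 16 ab 4e b9 ∥ 59 4e.
Outer hash (tag): even-index sum = 298 mod 256 = 42; odd-index sum = 497 mod 256 = 241 → 2a f1.

2af1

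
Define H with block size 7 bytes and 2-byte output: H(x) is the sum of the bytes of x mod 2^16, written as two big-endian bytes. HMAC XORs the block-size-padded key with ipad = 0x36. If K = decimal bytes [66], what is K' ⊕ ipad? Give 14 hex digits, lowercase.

Key decimal bytes [66] = 42 is 1 byte ≤ B = 7; zero-pad to 7 bytes: K' = 42 00 00 00 00 00 00.
XOR each byte with 0x36: 42⊕36=74, 00⊕36=36, 00⊕36=36, 00⊕36=36, 00⊕36=36, 00⊕36=36, 00⊕36=36.

74363636363636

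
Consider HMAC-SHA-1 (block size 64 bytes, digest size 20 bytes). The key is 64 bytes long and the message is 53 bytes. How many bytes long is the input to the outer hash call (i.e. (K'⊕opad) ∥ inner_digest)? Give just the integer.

84

Key is 64 ≤ 64 bytes, zero-padded: |K'| = 64.
Outer input = (K'⊕opad) ∥ H(inner) → 64 + 20 = 84 bytes.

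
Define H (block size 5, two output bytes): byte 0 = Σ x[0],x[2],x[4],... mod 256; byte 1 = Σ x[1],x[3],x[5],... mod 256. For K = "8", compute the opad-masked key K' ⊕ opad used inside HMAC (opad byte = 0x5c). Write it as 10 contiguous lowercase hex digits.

645c5c5c5c

Key "8" = 38 is 1 byte ≤ B = 5; zero-pad to 5 bytes: K' = 38 00 00 00 00.
XOR each byte with 0x5c: 38⊕5c=64, 00⊕5c=5c, 00⊕5c=5c, 00⊕5c=5c, 00⊕5c=5c.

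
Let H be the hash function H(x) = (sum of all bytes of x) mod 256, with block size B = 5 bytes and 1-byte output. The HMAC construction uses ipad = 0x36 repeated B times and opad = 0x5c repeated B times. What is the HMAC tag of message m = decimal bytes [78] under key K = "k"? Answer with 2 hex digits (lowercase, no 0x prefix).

Key "k" = 6b is 1 byte ≤ B = 5; zero-pad to 5 bytes: K' = 6b 00 00 00 00.
K' ⊕ ipad = 5d 36 36 36 36.  K' ⊕ opad = 37 5c 5c 5c 5c.
Inner input = (K'⊕ipad) ∥ m = 5d 36 36 36 36 ∥ 4e.
Inner hash: sum = 93+54+54+54+54+78 = 387; mod 256 = 131 → 83.
Outer input = (K'⊕opad) ∥ inner = 37 5c 5c 5c 5c ∥ 83.
Outer hash (tag): sum = 55+92+92+92+92+131 = 554; mod 256 = 42 → 2a.

2a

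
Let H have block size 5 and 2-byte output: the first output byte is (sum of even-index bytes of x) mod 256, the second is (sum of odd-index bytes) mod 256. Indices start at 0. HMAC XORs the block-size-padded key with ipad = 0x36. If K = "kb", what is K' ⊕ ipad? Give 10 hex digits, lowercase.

5d54363636

Key "kb" = 6b 62 is 2 bytes ≤ B = 5; zero-pad to 5 bytes: K' = 6b 62 00 00 00.
XOR each byte with 0x36: 6b⊕36=5d, 62⊕36=54, 00⊕36=36, 00⊕36=36, 00⊕36=36.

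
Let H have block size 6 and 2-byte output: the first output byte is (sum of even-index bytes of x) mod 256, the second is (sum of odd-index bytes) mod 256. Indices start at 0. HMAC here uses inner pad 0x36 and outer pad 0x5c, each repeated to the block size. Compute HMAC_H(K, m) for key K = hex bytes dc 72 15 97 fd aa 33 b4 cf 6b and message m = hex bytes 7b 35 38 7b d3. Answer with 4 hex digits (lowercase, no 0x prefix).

Key hex bytes dc 72 15 97 fd aa 33 b4 cf 6b is 10 bytes > B = 6, so hash it first: H(key) = f0 d2, then zero-pad to 6 bytes: K' = f0 d2 00 00 00 00.
K' ⊕ ipad = c6 e4 36 36 36 36.  K' ⊕ opad = ac 8e 5c 5c 5c 5c.
Inner input = (K'⊕ipad) ∥ m = c6 e4 36 36 36 36 ∥ 7b 35 38 7b d3.
Inner hash: even-index sum = 696 mod 256 = 184; odd-index sum = 512 mod 256 = 0 → b8 00.
Outer input = (K'⊕opad) ∥ inner = ac 8e 5c 5c 5c 5c ∥ b8 00.
Outer hash (tag): even-index sum = 540 mod 256 = 28; odd-index sum = 326 mod 256 = 70 → 1c 46.

1c46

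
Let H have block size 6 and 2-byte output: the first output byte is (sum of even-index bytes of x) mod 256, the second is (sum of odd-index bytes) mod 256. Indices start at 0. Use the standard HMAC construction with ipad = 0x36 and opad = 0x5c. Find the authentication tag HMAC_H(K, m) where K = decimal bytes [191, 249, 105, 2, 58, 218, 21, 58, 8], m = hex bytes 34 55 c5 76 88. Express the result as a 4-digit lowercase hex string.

117b

Key decimal bytes [191, 249, 105, 2, 58, 218, 21, 58, 8] = bf f9 69 02 3a da 15 3a 08 is 9 bytes > B = 6, so hash it first: H(key) = 7f 0f, then zero-pad to 6 bytes: K' = 7f 0f 00 00 00 00.
K' ⊕ ipad = 49 39 36 36 36 36.  K' ⊕ opad = 23 53 5c 5c 5c 5c.
Inner input = (K'⊕ipad) ∥ m = 49 39 36 36 36 36 ∥ 34 55 c5 76 88.
Inner hash: even-index sum = 566 mod 256 = 54; odd-index sum = 368 mod 256 = 112 → 36 70.
Outer input = (K'⊕opad) ∥ inner = 23 53 5c 5c 5c 5c ∥ 36 70.
Outer hash (tag): even-index sum = 273 mod 256 = 17; odd-index sum = 379 mod 256 = 123 → 11 7b.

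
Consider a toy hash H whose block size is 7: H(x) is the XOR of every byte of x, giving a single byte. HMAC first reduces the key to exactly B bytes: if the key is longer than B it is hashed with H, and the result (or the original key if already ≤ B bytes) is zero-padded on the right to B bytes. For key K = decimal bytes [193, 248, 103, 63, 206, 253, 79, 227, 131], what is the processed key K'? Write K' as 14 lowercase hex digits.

7d000000000000

|K| = 9 > B = 7, so first hash the key.
H(K): XOR c1⊕f8⊕67⊕3f⊕ce⊕fd⊕4f⊕e3⊕83 = 7d.
Zero-pad H(K) = 7d to 7 bytes: K' = 7d 00 00 00 00 00 00.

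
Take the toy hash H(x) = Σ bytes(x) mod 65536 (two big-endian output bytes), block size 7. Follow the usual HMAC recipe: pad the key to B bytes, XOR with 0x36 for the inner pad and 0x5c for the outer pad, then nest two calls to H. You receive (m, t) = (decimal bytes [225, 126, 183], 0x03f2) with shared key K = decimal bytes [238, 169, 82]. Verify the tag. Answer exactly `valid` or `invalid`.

valid

Key decimal bytes [238, 169, 82] = ee a9 52 is 3 bytes ≤ B = 7; zero-pad to 7 bytes: K' = ee a9 52 00 00 00 00.
K' ⊕ ipad = d8 9f 64 36 36 36 36; K' ⊕ opad = b2 f5 0e 5c 5c 5c 5c.
Inner hash: sum = 216+159+100+54+54+54+54+225+126+183 = 1225 → 04 c9.
Outer hash (recomputed tag): sum = 178+245+14+92+92+92+92+4+201 = 1010 → 03 f2.
Recomputed tag = 03f2; claimed = 03f2 → match.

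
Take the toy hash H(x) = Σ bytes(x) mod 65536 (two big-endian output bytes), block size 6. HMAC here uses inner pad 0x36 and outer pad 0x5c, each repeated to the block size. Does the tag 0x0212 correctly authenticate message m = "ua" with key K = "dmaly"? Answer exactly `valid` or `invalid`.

Key "dmaly" = 64 6d 61 6c 79 is 5 bytes ≤ B = 6; zero-pad to 6 bytes: K' = 64 6d 61 6c 79 00.
K' ⊕ ipad = 52 5b 57 5a 4f 36; K' ⊕ opad = 38 31 3d 30 25 5c.
Inner hash: sum = 82+91+87+90+79+54+117+97 = 697 → 02 b9.
Outer hash (recomputed tag): sum = 56+49+61+48+37+92+2+185 = 530 → 02 12.
Recomputed tag = 0212; claimed = 0212 → match.

valid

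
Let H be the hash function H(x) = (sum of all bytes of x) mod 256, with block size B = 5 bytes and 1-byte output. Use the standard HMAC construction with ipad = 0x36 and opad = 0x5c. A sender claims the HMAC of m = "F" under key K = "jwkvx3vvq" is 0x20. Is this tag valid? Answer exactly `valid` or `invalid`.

valid

Key "jwkvx3vvq" = 6a 77 6b 76 78 33 76 76 71 is 9 bytes > B = 5, so hash it first: H(key) = ca, then zero-pad to 5 bytes: K' = ca 00 00 00 00.
K' ⊕ ipad = fc 36 36 36 36; K' ⊕ opad = 96 5c 5c 5c 5c.
Inner hash: sum = 252+54+54+54+54+70 = 538; mod 256 = 26 → 1a.
Outer hash (recomputed tag): sum = 150+92+92+92+92+26 = 544; mod 256 = 32 → 20.
Recomputed tag = 20; claimed = 20 → match.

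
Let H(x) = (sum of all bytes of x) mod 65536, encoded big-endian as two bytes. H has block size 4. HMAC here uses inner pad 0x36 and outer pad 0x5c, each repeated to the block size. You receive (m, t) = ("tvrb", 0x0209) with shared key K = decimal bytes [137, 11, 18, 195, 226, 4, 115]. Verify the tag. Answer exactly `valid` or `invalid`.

Key decimal bytes [137, 11, 18, 195, 226, 4, 115] = 89 0b 12 c3 e2 04 73 is 7 bytes > B = 4, so hash it first: H(key) = 02 c2, then zero-pad to 4 bytes: K' = 02 c2 00 00.
K' ⊕ ipad = 34 f4 36 36; K' ⊕ opad = 5e 9e 5c 5c.
Inner hash: sum = 52+244+54+54+116+118+114+98 = 850 → 03 52.
Outer hash (recomputed tag): sum = 94+158+92+92+3+82 = 521 → 02 09.
Recomputed tag = 0209; claimed = 0209 → match.

valid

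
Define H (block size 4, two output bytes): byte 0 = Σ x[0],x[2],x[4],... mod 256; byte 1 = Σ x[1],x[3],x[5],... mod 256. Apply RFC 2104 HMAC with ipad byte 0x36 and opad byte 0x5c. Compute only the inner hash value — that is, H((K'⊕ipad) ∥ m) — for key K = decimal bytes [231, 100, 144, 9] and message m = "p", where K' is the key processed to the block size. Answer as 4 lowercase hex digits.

Key decimal bytes [231, 100, 144, 9] = e7 64 90 09 is exactly B = 4 bytes: K' = e7 64 90 09.
K' ⊕ ipad = d1 52 a6 3f.
Inner input = d1 52 a6 3f ∥ 70.
Inner hash: even-index sum = 487 mod 256 = 231; odd-index sum = 145 mod 256 = 145 → e7 91.

e791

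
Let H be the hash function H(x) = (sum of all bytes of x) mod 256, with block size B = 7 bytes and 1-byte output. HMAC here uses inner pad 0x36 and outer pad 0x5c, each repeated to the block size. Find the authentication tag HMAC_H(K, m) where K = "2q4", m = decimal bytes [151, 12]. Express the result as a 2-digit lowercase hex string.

3b

Key "2q4" = 32 71 34 is 3 bytes ≤ B = 7; zero-pad to 7 bytes: K' = 32 71 34 00 00 00 00.
K' ⊕ ipad = 04 47 02 36 36 36 36.  K' ⊕ opad = 6e 2d 68 5c 5c 5c 5c.
Inner input = (K'⊕ipad) ∥ m = 04 47 02 36 36 36 36 ∥ 97 0c.
Inner hash: sum = 4+71+2+54+54+54+54+151+12 = 456; mod 256 = 200 → c8.
Outer input = (K'⊕opad) ∥ inner = 6e 2d 68 5c 5c 5c 5c ∥ c8.
Outer hash (tag): sum = 110+45+104+92+92+92+92+200 = 827; mod 256 = 59 → 3b.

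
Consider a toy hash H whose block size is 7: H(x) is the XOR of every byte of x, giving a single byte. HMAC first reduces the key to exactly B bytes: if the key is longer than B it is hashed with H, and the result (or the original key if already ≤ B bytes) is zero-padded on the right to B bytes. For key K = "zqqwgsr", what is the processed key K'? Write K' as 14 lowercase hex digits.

Key "zqqwgsr" = 7a 71 71 77 67 73 72 is exactly B = 7 bytes: K' = 7a 71 71 77 67 73 72.

7a717177677372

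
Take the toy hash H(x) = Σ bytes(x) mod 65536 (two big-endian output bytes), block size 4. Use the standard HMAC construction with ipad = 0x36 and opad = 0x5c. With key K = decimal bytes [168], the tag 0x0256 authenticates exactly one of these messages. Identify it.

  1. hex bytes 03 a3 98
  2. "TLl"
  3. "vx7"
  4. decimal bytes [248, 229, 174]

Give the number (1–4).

2

Key decimal bytes [168] = a8 is 1 byte ≤ B = 4; zero-pad to 4 bytes: K' = a8 00 00 00.
K' ⊕ ipad = 9e 36 36 36; K' ⊕ opad = f4 5c 5c 5c.
m1: inner = H(9e 36 36 36 03 a3 98) = 02 7e; tag = H(f4 5c 5c 5c 02 7e) = 0288
m2: inner = H(9e 36 36 36 54 4c 6c) = 02 4c; tag = H(f4 5c 5c 5c 02 4c) = 0256 ← matches
m3: inner = H(9e 36 36 36 76 78 37) = 02 65; tag = H(f4 5c 5c 5c 02 65) = 026f
m4: inner = H(9e 36 36 36 f8 e5 ae) = 03 cb; tag = H(f4 5c 5c 5c 03 cb) = 02d6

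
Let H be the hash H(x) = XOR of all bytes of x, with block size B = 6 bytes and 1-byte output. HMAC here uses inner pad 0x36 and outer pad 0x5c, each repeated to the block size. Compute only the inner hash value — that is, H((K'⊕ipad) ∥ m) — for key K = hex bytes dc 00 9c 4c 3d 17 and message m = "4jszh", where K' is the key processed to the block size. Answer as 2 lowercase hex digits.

Key hex bytes dc 00 9c 4c 3d 17 is exactly B = 6 bytes: K' = dc 00 9c 4c 3d 17.
K' ⊕ ipad = ea 36 aa 7a 0b 21.
Inner input = ea 36 aa 7a 0b 21 ∥ 34 6a 73 7a 68.
Inner hash: XOR ea⊕36⊕aa⊕7a⊕0b⊕21⊕34⊕6a⊕73⊕7a⊕68 = 19.

19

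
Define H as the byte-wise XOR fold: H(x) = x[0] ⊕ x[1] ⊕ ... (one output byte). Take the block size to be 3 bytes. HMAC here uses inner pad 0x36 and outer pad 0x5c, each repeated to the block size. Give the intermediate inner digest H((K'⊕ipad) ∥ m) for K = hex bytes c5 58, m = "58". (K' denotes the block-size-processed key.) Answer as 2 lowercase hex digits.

a6

Key hex bytes c5 58 is 2 bytes ≤ B = 3; zero-pad to 3 bytes: K' = c5 58 00.
K' ⊕ ipad = f3 6e 36.
Inner input = f3 6e 36 ∥ 35 38.
Inner hash: XOR f3⊕6e⊕36⊕35⊕38 = a6.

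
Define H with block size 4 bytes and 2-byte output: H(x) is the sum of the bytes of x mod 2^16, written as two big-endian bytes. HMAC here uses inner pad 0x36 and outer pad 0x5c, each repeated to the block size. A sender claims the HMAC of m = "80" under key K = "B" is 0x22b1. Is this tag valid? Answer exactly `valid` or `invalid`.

invalid

Key "B" = 42 is 1 byte ≤ B = 4; zero-pad to 4 bytes: K' = 42 00 00 00.
K' ⊕ ipad = 74 36 36 36; K' ⊕ opad = 1e 5c 5c 5c.
Inner hash: sum = 116+54+54+54+56+48 = 382 → 01 7e.
Outer hash (recomputed tag): sum = 30+92+92+92+1+126 = 433 → 01 b1.
Recomputed tag = 01b1; claimed = 22b1 → mismatch.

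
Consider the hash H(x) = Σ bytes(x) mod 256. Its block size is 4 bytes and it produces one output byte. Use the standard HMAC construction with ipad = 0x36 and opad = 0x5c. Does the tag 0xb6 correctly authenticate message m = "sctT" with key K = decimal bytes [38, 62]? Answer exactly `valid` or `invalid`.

valid

Key decimal bytes [38, 62] = 26 3e is 2 bytes ≤ B = 4; zero-pad to 4 bytes: K' = 26 3e 00 00.
K' ⊕ ipad = 10 08 36 36; K' ⊕ opad = 7a 62 5c 5c.
Inner hash: sum = 16+8+54+54+115+99+116+84 = 546; mod 256 = 34 → 22.
Outer hash (recomputed tag): sum = 122+98+92+92+34 = 438; mod 256 = 182 → b6.
Recomputed tag = b6; claimed = b6 → match.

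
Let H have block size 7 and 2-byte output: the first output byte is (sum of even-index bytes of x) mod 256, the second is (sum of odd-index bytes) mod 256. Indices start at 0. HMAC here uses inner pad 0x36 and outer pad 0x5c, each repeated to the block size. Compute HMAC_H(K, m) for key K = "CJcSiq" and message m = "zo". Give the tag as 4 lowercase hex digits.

9120

Key "CJcSiq" = 43 4a 63 53 69 71 is 6 bytes ≤ B = 7; zero-pad to 7 bytes: K' = 43 4a 63 53 69 71 00.
K' ⊕ ipad = 75 7c 55 65 5f 47 36.  K' ⊕ opad = 1f 16 3f 0f 35 2d 5c.
Inner input = (K'⊕ipad) ∥ m = 75 7c 55 65 5f 47 36 ∥ 7a 6f.
Inner hash: even-index sum = 462 mod 256 = 206; odd-index sum = 418 mod 256 = 162 → ce a2.
Outer input = (K'⊕opad) ∥ inner = 1f 16 3f 0f 35 2d 5c ∥ ce a2.
Outer hash (tag): even-index sum = 401 mod 256 = 145; odd-index sum = 288 mod 256 = 32 → 91 20.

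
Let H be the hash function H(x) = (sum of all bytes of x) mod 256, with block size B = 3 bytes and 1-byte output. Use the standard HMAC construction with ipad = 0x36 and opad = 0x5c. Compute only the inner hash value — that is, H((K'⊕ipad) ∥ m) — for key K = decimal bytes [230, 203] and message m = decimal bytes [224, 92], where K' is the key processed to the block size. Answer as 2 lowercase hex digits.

3f

Key decimal bytes [230, 203] = e6 cb is 2 bytes ≤ B = 3; zero-pad to 3 bytes: K' = e6 cb 00.
K' ⊕ ipad = d0 fd 36.
Inner input = d0 fd 36 ∥ e0 5c.
Inner hash: sum = 208+253+54+224+92 = 831; mod 256 = 63 → 3f.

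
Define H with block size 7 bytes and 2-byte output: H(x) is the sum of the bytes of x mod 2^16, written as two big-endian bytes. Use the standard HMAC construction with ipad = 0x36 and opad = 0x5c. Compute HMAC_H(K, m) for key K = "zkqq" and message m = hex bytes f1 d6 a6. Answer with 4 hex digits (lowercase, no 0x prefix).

Key "zkqq" = 7a 6b 71 71 is 4 bytes ≤ B = 7; zero-pad to 7 bytes: K' = 7a 6b 71 71 00 00 00.
K' ⊕ ipad = 4c 5d 47 47 36 36 36.  K' ⊕ opad = 26 37 2d 2d 5c 5c 5c.
Inner input = (K'⊕ipad) ∥ m = 4c 5d 47 47 36 36 36 ∥ f1 d6 a6.
Inner hash: sum = 76+93+71+71+54+54+54+241+214+166 = 1094 → 04 46.
Outer input = (K'⊕opad) ∥ inner = 26 37 2d 2d 5c 5c 5c ∥ 04 46.
Outer hash (tag): sum = 38+55+45+45+92+92+92+4+70 = 533 → 02 15.

0215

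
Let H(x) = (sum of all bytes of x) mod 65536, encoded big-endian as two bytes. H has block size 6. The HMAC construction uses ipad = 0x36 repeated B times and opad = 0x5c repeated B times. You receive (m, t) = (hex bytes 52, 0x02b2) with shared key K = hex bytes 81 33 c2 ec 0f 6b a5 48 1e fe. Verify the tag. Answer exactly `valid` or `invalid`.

Key hex bytes 81 33 c2 ec 0f 6b a5 48 1e fe is 10 bytes > B = 6, so hash it first: H(key) = 04 e5, then zero-pad to 6 bytes: K' = 04 e5 00 00 00 00.
K' ⊕ ipad = 32 d3 36 36 36 36; K' ⊕ opad = 58 b9 5c 5c 5c 5c.
Inner hash: sum = 50+211+54+54+54+54+82 = 559 → 02 2f.
Outer hash (recomputed tag): sum = 88+185+92+92+92+92+2+47 = 690 → 02 b2.
Recomputed tag = 02b2; claimed = 02b2 → match.

valid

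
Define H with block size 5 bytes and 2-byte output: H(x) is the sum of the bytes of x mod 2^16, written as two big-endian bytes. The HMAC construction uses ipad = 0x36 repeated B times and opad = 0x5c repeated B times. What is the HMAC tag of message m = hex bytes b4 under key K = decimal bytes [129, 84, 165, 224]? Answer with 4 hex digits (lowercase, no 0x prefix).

0365

Key decimal bytes [129, 84, 165, 224] = 81 54 a5 e0 is 4 bytes ≤ B = 5; zero-pad to 5 bytes: K' = 81 54 a5 e0 00.
K' ⊕ ipad = b7 62 93 d6 36.  K' ⊕ opad = dd 08 f9 bc 5c.
Inner input = (K'⊕ipad) ∥ m = b7 62 93 d6 36 ∥ b4.
Inner hash: sum = 183+98+147+214+54+180 = 876 → 03 6c.
Outer input = (K'⊕opad) ∥ inner = dd 08 f9 bc 5c ∥ 03 6c.
Outer hash (tag): sum = 221+8+249+188+92+3+108 = 869 → 03 65.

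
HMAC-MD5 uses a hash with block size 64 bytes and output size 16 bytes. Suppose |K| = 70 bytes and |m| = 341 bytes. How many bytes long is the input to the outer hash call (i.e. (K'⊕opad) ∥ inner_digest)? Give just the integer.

80

Key is 70 > 64 bytes, so it is hashed to 16 bytes then zero-padded to 64: |K'| = 64.
Outer input = (K'⊕opad) ∥ H(inner) → 64 + 16 = 80 bytes.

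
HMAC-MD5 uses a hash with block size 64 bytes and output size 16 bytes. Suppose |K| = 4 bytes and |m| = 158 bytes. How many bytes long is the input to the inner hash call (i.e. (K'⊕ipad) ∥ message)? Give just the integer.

Key is 4 ≤ 64 bytes, zero-padded: |K'| = 64.
Inner input = (K'⊕ipad) ∥ m → 64 + 158 = 222 bytes.

222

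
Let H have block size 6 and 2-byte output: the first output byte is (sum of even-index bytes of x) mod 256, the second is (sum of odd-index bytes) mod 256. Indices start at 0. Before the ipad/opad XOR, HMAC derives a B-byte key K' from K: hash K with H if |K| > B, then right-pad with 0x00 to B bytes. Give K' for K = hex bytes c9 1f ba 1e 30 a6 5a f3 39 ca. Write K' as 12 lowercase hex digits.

46a000000000

|K| = 10 > B = 6, so first hash the key.
H(K): even-index sum = 582 mod 256 = 70; odd-index sum = 672 mod 256 = 160 → 46 a0.
Zero-pad H(K) = 46 a0 to 6 bytes: K' = 46 a0 00 00 00 00.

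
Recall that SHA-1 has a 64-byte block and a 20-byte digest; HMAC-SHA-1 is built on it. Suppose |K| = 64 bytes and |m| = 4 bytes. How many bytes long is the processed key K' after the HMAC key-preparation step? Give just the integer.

64

Key is 64 ≤ 64 bytes, zero-padded: |K'| = 64.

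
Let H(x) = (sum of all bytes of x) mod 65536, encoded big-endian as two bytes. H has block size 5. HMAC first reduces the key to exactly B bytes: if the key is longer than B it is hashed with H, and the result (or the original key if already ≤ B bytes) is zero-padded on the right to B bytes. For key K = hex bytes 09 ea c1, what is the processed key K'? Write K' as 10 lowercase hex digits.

Key hex bytes 09 ea c1 is 3 bytes ≤ B = 5; zero-pad to 5 bytes: K' = 09 ea c1 00 00.

09eac10000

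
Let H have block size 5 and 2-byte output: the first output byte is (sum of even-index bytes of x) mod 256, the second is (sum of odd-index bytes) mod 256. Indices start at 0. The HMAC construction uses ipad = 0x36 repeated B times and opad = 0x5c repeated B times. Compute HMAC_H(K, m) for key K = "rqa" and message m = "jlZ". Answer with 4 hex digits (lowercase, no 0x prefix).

Key "rqa" = 72 71 61 is 3 bytes ≤ B = 5; zero-pad to 5 bytes: K' = 72 71 61 00 00.
K' ⊕ ipad = 44 47 57 36 36.  K' ⊕ opad = 2e 2d 3d 5c 5c.
Inner input = (K'⊕ipad) ∥ m = 44 47 57 36 36 ∥ 6a 6c 5a.
Inner hash: even-index sum = 317 mod 256 = 61; odd-index sum = 321 mod 256 = 65 → 3d 41.
Outer input = (K'⊕opad) ∥ inner = 2e 2d 3d 5c 5c ∥ 3d 41.
Outer hash (tag): even-index sum = 264 mod 256 = 8; odd-index sum = 198 mod 256 = 198 → 08 c6.

08c6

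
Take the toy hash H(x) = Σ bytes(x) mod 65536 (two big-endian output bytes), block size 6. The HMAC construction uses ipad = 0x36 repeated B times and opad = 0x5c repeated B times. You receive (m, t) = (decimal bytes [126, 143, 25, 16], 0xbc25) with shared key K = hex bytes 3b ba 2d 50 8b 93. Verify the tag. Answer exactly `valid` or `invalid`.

invalid

Key hex bytes 3b ba 2d 50 8b 93 is exactly B = 6 bytes: K' = 3b ba 2d 50 8b 93.
K' ⊕ ipad = 0d 8c 1b 66 bd a5; K' ⊕ opad = 67 e6 71 0c d7 cf.
Inner hash: sum = 13+140+27+102+189+165+126+143+25+16 = 946 → 03 b2.
Outer hash (recomputed tag): sum = 103+230+113+12+215+207+3+178 = 1061 → 04 25.
Recomputed tag = 0425; claimed = bc25 → mismatch.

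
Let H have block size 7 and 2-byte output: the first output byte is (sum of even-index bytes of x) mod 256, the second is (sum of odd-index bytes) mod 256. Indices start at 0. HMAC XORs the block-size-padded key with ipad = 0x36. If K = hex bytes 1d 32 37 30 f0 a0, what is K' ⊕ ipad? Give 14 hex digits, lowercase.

Key hex bytes 1d 32 37 30 f0 a0 is 6 bytes ≤ B = 7; zero-pad to 7 bytes: K' = 1d 32 37 30 f0 a0 00.
XOR each byte with 0x36: 1d⊕36=2b, 32⊕36=04, 37⊕36=01, 30⊕36=06, f0⊕36=c6, a0⊕36=96, 00⊕36=36.

2b040106c69636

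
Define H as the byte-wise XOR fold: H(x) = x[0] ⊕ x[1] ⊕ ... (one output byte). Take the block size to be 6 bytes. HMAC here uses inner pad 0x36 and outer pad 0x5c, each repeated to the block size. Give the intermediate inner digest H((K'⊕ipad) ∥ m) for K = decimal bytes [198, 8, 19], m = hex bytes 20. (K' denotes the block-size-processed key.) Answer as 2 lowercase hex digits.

fd

Key decimal bytes [198, 8, 19] = c6 08 13 is 3 bytes ≤ B = 6; zero-pad to 6 bytes: K' = c6 08 13 00 00 00.
K' ⊕ ipad = f0 3e 25 36 36 36.
Inner input = f0 3e 25 36 36 36 ∥ 20.
Inner hash: XOR f0⊕3e⊕25⊕36⊕36⊕36⊕20 = fd.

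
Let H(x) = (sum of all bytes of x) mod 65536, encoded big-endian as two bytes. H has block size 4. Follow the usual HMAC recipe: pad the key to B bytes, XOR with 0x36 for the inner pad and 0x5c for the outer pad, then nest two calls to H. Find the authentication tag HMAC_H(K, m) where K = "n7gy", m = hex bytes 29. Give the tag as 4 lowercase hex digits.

Key "n7gy" = 6e 37 67 79 is exactly B = 4 bytes: K' = 6e 37 67 79.
K' ⊕ ipad = 58 01 51 4f.  K' ⊕ opad = 32 6b 3b 25.
Inner input = (K'⊕ipad) ∥ m = 58 01 51 4f ∥ 29.
Inner hash: sum = 88+1+81+79+41 = 290 → 01 22.
Outer input = (K'⊕opad) ∥ inner = 32 6b 3b 25 ∥ 01 22.
Outer hash (tag): sum = 50+107+59+37+1+34 = 288 → 01 20.

0120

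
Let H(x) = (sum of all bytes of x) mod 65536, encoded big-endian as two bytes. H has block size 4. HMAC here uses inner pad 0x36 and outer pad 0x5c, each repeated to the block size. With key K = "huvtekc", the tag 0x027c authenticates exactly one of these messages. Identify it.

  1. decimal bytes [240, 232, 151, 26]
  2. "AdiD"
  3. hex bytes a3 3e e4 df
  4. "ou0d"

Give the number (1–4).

2

Key "huvtekc" = 68 75 76 74 65 6b 63 is 7 bytes > B = 4, so hash it first: H(key) = 02 fa, then zero-pad to 4 bytes: K' = 02 fa 00 00.
K' ⊕ ipad = 34 cc 36 36; K' ⊕ opad = 5e a6 5c 5c.
m1: inner = H(34 cc 36 36 f0 e8 97 1a) = 03 f5; tag = H(5e a6 5c 5c 03 f5) = 02b4
m2: inner = H(34 cc 36 36 41 64 69 44) = 02 be; tag = H(5e a6 5c 5c 02 be) = 027c ← matches
m3: inner = H(34 cc 36 36 a3 3e e4 df) = 04 10; tag = H(5e a6 5c 5c 04 10) = 01d0
m4: inner = H(34 cc 36 36 6f 75 30 64) = 02 e4; tag = H(5e a6 5c 5c 02 e4) = 02a2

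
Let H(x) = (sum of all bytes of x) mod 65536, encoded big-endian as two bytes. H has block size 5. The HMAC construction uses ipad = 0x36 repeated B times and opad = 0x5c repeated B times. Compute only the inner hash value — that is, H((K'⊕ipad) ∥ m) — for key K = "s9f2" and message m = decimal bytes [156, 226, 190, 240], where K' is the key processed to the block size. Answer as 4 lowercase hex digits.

Key "s9f2" = 73 39 66 32 is 4 bytes ≤ B = 5; zero-pad to 5 bytes: K' = 73 39 66 32 00.
K' ⊕ ipad = 45 0f 50 04 36.
Inner input = 45 0f 50 04 36 ∥ 9c e2 be f0.
Inner hash: sum = 69+15+80+4+54+156+226+190+240 = 1034 → 04 0a.

040a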